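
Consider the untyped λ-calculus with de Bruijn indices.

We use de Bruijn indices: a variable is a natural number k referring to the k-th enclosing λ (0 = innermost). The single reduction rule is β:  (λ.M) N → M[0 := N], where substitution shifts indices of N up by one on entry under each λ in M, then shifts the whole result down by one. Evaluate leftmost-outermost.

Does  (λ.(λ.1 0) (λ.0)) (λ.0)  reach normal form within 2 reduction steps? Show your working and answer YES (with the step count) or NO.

  start: (λ.(λ.1 0) (λ.0)) (λ.0)
  [1] (λ.(λ.0) 0) (λ.0)
  [2] (λ.0) (λ.0)

Answer: NO — after 2 steps the term is (λ.0) (λ.0), not yet normal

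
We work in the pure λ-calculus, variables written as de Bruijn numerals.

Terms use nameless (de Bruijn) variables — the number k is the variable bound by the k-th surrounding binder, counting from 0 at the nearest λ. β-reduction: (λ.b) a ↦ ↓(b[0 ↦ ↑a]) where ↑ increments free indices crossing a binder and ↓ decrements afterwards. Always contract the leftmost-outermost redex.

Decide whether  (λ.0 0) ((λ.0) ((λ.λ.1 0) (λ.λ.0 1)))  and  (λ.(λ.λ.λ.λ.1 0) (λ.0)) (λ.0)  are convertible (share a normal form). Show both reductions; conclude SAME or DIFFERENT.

Answer: DIFFERENT — A ⇓ λ.0 (λ.λ.0 1), B ⇓ λ.λ.λ.1 0

Working:
Term A:
  start: (λ.0 0) ((λ.0) ((λ.λ.1 0) (λ.λ.0 1)))
  [1] (λ.0) ((λ.λ.1 0) (λ.λ.0 1)) ((λ.0) ((λ.λ.1 0) (λ.λ.0 1)))
  [2] (λ.λ.1 0) (λ.λ.0 1) ((λ.0) ((λ.λ.1 0) (λ.λ.0 1)))
  [3] (λ.(λ.λ.0 1) 0) ((λ.0) ((λ.λ.1 0) (λ.λ.0 1)))
  [4] (λ.λ.0 1) ((λ.0) ((λ.λ.1 0) (λ.λ.0 1)))
  [5] λ.0 ((λ.0) ((λ.λ.1 0) (λ.λ.0 1)))
  [6] λ.0 ((λ.λ.1 0) (λ.λ.0 1))
  [7] λ.0 (λ.(λ.λ.0 1) 0)
  [8] λ.0 (λ.λ.0 1)

Term B:
  start: (λ.(λ.λ.λ.λ.1 0) (λ.0)) (λ.0)
  [1] (λ.λ.λ.λ.1 0) (λ.0)
  [2] λ.λ.λ.1 0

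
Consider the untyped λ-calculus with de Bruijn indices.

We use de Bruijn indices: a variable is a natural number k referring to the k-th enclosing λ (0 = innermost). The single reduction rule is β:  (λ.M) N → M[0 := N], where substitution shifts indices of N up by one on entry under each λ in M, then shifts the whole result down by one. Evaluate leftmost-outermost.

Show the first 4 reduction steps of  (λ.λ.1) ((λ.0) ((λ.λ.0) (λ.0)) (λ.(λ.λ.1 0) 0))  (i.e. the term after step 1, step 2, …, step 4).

Answer: after 4 steps: λ.λ.(λ.λ.1 0) 0

Derivation:
  start: (λ.λ.1) ((λ.0) ((λ.λ.0) (λ.0)) (λ.(λ.λ.1 0) 0))
  →1  λ.(λ.0) ((λ.λ.0) (λ.0)) (λ.(λ.λ.1 0) 0)
  →2  λ.(λ.λ.0) (λ.0) (λ.(λ.λ.1 0) 0)
  →3  λ.(λ.0) (λ.(λ.λ.1 0) 0)
  →4  λ.λ.(λ.λ.1 0) 0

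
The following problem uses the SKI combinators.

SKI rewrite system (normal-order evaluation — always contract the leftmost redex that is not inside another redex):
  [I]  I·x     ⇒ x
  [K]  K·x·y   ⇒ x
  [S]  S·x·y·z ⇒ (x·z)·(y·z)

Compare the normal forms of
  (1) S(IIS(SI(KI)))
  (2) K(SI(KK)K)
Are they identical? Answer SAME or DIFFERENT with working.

Answer: DIFFERENT — A ⇓ S(S(SI(KI))), B ⇓ K(KK)

Derivation:
Term A:
  start: S(IIS(SI(KI)))
  step 1: S(IS(SI(KI)))
  step 2: S(S(SI(KI)))

Term B:
  start: K(SI(KK)K)
  step 1: K(IK(KKK))
  step 2: K(K(KKK))
  step 3: K(KK)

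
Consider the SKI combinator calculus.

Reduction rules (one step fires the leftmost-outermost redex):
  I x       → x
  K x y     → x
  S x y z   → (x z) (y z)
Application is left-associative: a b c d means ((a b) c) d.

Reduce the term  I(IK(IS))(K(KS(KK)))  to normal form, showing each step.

Answer: normal form = S  (in 4 steps)

Derivation:
  start: I(IK(IS))(K(KS(KK)))
  [1] IK(IS)(K(KS(KK)))
  [2] K(IS)(K(KS(KK)))
  [3] IS
  [4] S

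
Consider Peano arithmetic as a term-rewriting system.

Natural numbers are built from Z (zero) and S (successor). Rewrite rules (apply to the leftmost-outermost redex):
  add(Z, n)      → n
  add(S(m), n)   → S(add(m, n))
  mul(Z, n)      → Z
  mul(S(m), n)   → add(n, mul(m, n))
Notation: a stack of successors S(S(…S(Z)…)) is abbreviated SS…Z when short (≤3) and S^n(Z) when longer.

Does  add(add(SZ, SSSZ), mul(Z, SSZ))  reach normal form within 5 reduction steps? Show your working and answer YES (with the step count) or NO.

  start: add(add(SZ, SSSZ), mul(Z, SSZ))
  step 1: add(S(add(Z, SSSZ)), mul(Z, SSZ))
  step 2: S(add(add(Z, SSSZ), mul(Z, SSZ)))
  step 3: S(add(SSSZ, mul(Z, SSZ)))
  step 4: S(S(add(SSZ, mul(Z, SSZ))))
  step 5: S(S(S(add(SZ, mul(Z, SSZ)))))

Answer: NO — after 5 steps the term is S(S(S(add(SZ, mul(Z, SSZ))))), not yet normal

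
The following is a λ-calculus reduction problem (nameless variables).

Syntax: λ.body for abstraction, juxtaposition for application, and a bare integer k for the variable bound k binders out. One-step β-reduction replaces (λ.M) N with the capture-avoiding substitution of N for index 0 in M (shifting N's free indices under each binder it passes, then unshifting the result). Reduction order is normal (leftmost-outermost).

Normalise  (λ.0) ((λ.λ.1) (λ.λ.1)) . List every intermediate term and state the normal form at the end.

  start: (λ.0) ((λ.λ.1) (λ.λ.1))
  →1  (λ.λ.1) (λ.λ.1)
  →2  λ.λ.λ.1

Answer: normal form = λ.λ.λ.1  (in 2 steps)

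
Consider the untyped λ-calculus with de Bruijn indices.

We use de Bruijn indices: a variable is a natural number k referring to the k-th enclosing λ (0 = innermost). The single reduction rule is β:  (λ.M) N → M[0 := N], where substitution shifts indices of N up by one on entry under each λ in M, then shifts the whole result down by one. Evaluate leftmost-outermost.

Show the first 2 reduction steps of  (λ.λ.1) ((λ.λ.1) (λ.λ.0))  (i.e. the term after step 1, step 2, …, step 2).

  start: (λ.λ.1) ((λ.λ.1) (λ.λ.0))
  step 1: λ.(λ.λ.1) (λ.λ.0)
  step 2: λ.λ.λ.λ.0

Answer: after 2 steps: λ.λ.λ.λ.0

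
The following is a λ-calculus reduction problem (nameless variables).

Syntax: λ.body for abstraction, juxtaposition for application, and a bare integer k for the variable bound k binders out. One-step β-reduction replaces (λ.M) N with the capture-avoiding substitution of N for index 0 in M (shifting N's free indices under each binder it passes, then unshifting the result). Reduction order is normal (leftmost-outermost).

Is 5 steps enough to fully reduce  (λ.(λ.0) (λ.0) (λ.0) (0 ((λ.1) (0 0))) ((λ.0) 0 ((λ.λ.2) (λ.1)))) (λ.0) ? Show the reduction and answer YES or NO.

  start: (λ.(λ.0) (λ.0) (λ.0) (0 ((λ.1) (0 0))) ((λ.0) 0 ((λ.λ.2) (λ.1)))) (λ.0)
  step 1: (λ.0) (λ.0) (λ.0) ((λ.0) ((λ.λ.0) ((λ.0) (λ.0)))) ((λ.0) (λ.0) ((λ.λ.λ.0) (λ.λ.0)))
  step 2: (λ.0) (λ.0) ((λ.0) ((λ.λ.0) ((λ.0) (λ.0)))) ((λ.0) (λ.0) ((λ.λ.λ.0) (λ.λ.0)))
  step 3: (λ.0) ((λ.0) ((λ.λ.0) ((λ.0) (λ.0)))) ((λ.0) (λ.0) ((λ.λ.λ.0) (λ.λ.0)))
  step 4: (λ.0) ((λ.λ.0) ((λ.0) (λ.0))) ((λ.0) (λ.0) ((λ.λ.λ.0) (λ.λ.0)))
  step 5: (λ.λ.0) ((λ.0) (λ.0)) ((λ.0) (λ.0) ((λ.λ.λ.0) (λ.λ.0)))

Answer: NO — after 5 steps the term is (λ.λ.0) ((λ.0) (λ.0)) ((λ.0) (λ.0) ((λ.λ.λ.0) (λ.λ.0))), not yet normal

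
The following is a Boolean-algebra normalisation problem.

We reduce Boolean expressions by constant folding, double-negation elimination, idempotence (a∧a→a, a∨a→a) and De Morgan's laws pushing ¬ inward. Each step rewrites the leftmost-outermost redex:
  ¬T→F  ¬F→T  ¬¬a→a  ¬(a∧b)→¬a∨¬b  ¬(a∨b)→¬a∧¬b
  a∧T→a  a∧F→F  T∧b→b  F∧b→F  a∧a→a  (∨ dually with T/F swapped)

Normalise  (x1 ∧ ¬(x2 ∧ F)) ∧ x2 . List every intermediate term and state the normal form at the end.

Answer: normal form = x1 ∧ x2  (in 4 steps)

Reduction:
  start: (x1 ∧ ¬(x2 ∧ F)) ∧ x2
  [1] (x1 ∧ (¬x2 ∨ ¬F)) ∧ x2
  [2] (x1 ∧ (¬x2 ∨ T)) ∧ x2
  [3] (x1 ∧ T) ∧ x2
  [4] x1 ∧ x2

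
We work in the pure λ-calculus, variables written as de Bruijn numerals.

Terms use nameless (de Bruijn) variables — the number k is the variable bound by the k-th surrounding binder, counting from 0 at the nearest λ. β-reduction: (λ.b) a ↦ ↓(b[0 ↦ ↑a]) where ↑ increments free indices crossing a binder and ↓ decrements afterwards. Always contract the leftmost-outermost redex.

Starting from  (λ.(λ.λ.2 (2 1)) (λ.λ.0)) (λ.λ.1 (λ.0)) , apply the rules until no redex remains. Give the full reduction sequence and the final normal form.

Answer: normal form = λ.λ.λ.0  (in 6 steps)

Reduction:
  start: (λ.(λ.λ.2 (2 1)) (λ.λ.0)) (λ.λ.1 (λ.0))
  →1  (λ.λ.(λ.λ.1 (λ.0)) ((λ.λ.1 (λ.0)) 1)) (λ.λ.0)
  →2  λ.(λ.λ.1 (λ.0)) ((λ.λ.1 (λ.0)) (λ.λ.0))
  →3  λ.λ.(λ.λ.1 (λ.0)) (λ.λ.0) (λ.0)
  →4  λ.λ.(λ.(λ.λ.0) (λ.0)) (λ.0)
  →5  λ.λ.(λ.λ.0) (λ.0)
  →6  λ.λ.λ.0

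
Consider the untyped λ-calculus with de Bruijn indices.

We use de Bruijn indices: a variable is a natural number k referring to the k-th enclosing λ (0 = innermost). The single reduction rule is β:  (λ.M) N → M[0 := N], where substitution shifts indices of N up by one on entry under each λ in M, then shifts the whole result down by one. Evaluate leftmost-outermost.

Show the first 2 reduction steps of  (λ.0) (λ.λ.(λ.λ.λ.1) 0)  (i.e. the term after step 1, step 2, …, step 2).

  start: (λ.0) (λ.λ.(λ.λ.λ.1) 0)
  [1] λ.λ.(λ.λ.λ.1) 0
  [2] λ.λ.λ.λ.1

Answer: after 2 steps: λ.λ.λ.λ.1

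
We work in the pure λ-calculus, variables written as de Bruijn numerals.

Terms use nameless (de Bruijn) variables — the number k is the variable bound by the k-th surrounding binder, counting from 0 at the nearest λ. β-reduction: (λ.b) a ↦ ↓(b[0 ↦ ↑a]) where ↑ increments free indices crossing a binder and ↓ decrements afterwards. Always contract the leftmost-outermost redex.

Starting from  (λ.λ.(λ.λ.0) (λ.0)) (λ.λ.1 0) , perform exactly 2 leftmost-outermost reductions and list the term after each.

Answer: after 2 steps: λ.λ.0

Reduction:
  start: (λ.λ.(λ.λ.0) (λ.0)) (λ.λ.1 0)
  →1  λ.(λ.λ.0) (λ.0)
  →2  λ.λ.0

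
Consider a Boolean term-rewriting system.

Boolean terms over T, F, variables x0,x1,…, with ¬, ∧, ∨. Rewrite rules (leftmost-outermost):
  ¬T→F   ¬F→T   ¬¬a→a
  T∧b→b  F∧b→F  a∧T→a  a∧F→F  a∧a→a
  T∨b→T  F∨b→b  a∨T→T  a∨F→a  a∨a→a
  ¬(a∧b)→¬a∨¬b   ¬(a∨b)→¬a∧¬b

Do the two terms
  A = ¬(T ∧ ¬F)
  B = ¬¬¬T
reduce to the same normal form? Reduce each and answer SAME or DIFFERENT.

Answer: SAME — A ⇓ F, B ⇓ F

Working:
Term A:
  start: ¬(T ∧ ¬F)
  →1  ¬T ∨ ¬¬F
  →2  F ∨ ¬¬F
  →3  ¬¬F
  →4  F

Term B:
  start: ¬¬¬T
  →1  ¬T
  →2  F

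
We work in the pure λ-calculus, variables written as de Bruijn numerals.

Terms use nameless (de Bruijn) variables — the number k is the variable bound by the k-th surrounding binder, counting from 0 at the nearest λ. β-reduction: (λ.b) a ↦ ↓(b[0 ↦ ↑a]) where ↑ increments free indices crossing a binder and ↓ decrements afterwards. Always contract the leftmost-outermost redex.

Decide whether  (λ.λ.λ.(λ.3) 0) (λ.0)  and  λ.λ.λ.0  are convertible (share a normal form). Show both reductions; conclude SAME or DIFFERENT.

Answer: SAME — A ⇓ λ.λ.λ.0, B ⇓ λ.λ.λ.0

Reduction:
Term A:
  start: (λ.λ.λ.(λ.3) 0) (λ.0)
  →1  λ.λ.(λ.λ.0) 0
  →2  λ.λ.λ.0

Term B:
  start: λ.λ.λ.0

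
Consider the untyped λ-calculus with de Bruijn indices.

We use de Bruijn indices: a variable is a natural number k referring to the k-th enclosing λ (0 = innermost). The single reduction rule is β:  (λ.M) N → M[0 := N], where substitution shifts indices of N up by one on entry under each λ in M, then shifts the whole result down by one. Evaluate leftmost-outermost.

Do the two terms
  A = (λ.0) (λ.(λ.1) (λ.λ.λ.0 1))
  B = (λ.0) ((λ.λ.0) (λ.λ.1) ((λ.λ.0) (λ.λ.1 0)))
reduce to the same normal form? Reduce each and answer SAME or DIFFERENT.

Answer: SAME — A ⇓ λ.0, B ⇓ λ.0

Derivation:
Term A:
  start: (λ.0) (λ.(λ.1) (λ.λ.λ.0 1))
  →1  λ.(λ.1) (λ.λ.λ.0 1)
  →2  λ.0

Term B:
  start: (λ.0) ((λ.λ.0) (λ.λ.1) ((λ.λ.0) (λ.λ.1 0)))
  →1  (λ.λ.0) (λ.λ.1) ((λ.λ.0) (λ.λ.1 0))
  →2  (λ.0) ((λ.λ.0) (λ.λ.1 0))
  →3  (λ.λ.0) (λ.λ.1 0)
  →4  λ.0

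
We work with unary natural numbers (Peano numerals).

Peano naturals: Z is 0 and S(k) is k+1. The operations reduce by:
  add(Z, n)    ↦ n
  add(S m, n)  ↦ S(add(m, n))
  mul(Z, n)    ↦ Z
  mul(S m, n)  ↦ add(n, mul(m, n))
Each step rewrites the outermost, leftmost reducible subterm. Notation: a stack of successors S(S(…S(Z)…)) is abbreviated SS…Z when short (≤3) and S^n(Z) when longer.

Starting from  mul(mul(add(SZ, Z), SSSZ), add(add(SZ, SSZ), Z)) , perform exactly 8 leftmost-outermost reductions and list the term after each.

Answer: after 8 steps: S(add(add(SSZ, Z), mul(add(SSZ, mul(add(Z, Z), SSSZ)), add(add(SZ, SSZ), Z))))

Reduction:
  start: mul(mul(add(SZ, Z), SSSZ), add(add(SZ, SSZ), Z))
  step 1: mul(mul(S(add(Z, Z)), SSSZ), add(add(SZ, SSZ), Z))
  step 2: mul(add(SSSZ, mul(add(Z, Z), SSSZ)), add(add(SZ, SSZ), Z))
  step 3: mul(S(add(SSZ, mul(add(Z, Z), SSSZ))), add(add(SZ, SSZ), Z))
  step 4: add(add(add(SZ, SSZ), Z), mul(add(SSZ, mul(add(Z, Z), SSSZ)), add(add(SZ, SSZ), Z)))
  step 5: add(add(S(add(Z, SSZ)), Z), mul(add(SSZ, mul(add(Z, Z), SSSZ)), add(add(SZ, SSZ), Z)))
  step 6: add(S(add(add(Z, SSZ), Z)), mul(add(SSZ, mul(add(Z, Z), SSSZ)), add(add(SZ, SSZ), Z)))
  step 7: S(add(add(add(Z, SSZ), Z), mul(add(SSZ, mul(add(Z, Z), SSSZ)), add(add(SZ, SSZ), Z))))
  step 8: S(add(add(SSZ, Z), mul(add(SSZ, mul(add(Z, Z), SSSZ)), add(add(SZ, SSZ), Z))))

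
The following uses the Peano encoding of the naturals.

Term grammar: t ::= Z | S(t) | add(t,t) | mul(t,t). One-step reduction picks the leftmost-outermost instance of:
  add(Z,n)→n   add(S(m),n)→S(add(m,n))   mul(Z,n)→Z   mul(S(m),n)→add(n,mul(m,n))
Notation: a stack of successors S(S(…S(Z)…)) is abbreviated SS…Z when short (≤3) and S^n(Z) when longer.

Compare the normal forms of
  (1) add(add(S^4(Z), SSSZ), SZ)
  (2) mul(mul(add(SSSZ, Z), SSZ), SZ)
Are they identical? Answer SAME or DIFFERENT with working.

Term A:
  start: add(add(S^4(Z), SSSZ), SZ)
  step 1: add(S(add(SSSZ, SSSZ)), SZ)
  step 2: S(add(add(SSSZ, SSSZ), SZ))
  step 3: S(add(S(add(SSZ, SSSZ)), SZ))
  step 4: S(S(add(add(SSZ, SSSZ), SZ)))
  step 5: S(S(add(S(add(SZ, SSSZ)), SZ)))
  step 6: S(S(S(add(add(SZ, SSSZ), SZ))))
  step 7: S(S(S(add(S(add(Z, SSSZ)), SZ))))
  step 8: S(S(S(S(add(add(Z, SSSZ), SZ)))))
  step 9: S(S(S(S(add(SSSZ, SZ)))))
  step 10: S(S(S(S(S(add(SSZ, SZ))))))
  step 11: S(S(S(S(S(S(add(SZ, SZ)))))))
  step 12: S(S(S(S(S(S(S(add(Z, SZ))))))))
  step 13: S^8(Z)

Term B:
  start: mul(mul(add(SSSZ, Z), SSZ), SZ)
  step 1: mul(mul(S(add(SSZ, Z)), SSZ), SZ)
  step 2: mul(add(SSZ, mul(add(SSZ, Z), SSZ)), SZ)
  step 3: mul(S(add(SZ, mul(add(SSZ, Z), SSZ))), SZ)
  step 4: add(SZ, mul(add(SZ, mul(add(SSZ, Z), SSZ)), SZ))
  step 5: S(add(Z, mul(add(SZ, mul(add(SSZ, Z), SSZ)), SZ)))
  step 6: S(mul(add(SZ, mul(add(SSZ, Z), SSZ)), SZ))
  step 7: S(mul(S(add(Z, mul(add(SSZ, Z), SSZ))), SZ))
  step 8: S(add(SZ, mul(add(Z, mul(add(SSZ, Z), SSZ)), SZ)))
  step 9: S(S(add(Z, mul(add(Z, mul(add(SSZ, Z), SSZ)), SZ))))
  step 10: S(S(mul(add(Z, mul(add(SSZ, Z), SSZ)), SZ)))
  step 11: S(S(mul(mul(add(SSZ, Z), SSZ), SZ)))
  step 12: S(S(mul(mul(S(add(SZ, Z)), SSZ), SZ)))
  step 13: S(S(mul(add(SSZ, mul(add(SZ, Z), SSZ)), SZ)))
  step 14: S(S(mul(S(add(SZ, mul(add(SZ, Z), SSZ))), SZ)))
  step 15: S(S(add(SZ, mul(add(SZ, mul(add(SZ, Z), SSZ)), SZ))))
  step 16: S(S(S(add(Z, mul(add(SZ, mul(add(SZ, Z), SSZ)), SZ)))))
  step 17: S(S(S(mul(add(SZ, mul(add(SZ, Z), SSZ)), SZ))))
  step 18: S(S(S(mul(S(add(Z, mul(add(SZ, Z), SSZ))), SZ))))
  step 19: S(S(S(add(SZ, mul(add(Z, mul(add(SZ, Z), SSZ)), SZ)))))
  step 20: S(S(S(S(add(Z, mul(add(Z, mul(add(SZ, Z), SSZ)), SZ))))))
  step 21: S(S(S(S(mul(add(Z, mul(add(SZ, Z), SSZ)), SZ)))))
  step 22: S(S(S(S(mul(mul(add(SZ, Z), SSZ), SZ)))))
  step 23: S(S(S(S(mul(mul(S(add(Z, Z)), SSZ), SZ)))))
  step 24: S(S(S(S(mul(add(SSZ, mul(add(Z, Z), SSZ)), SZ)))))
  step 25: S(S(S(S(mul(S(add(SZ, mul(add(Z, Z), SSZ))), SZ)))))
  step 26: S(S(S(S(add(SZ, mul(add(SZ, mul(add(Z, Z), SSZ)), SZ))))))
  step 27: S(S(S(S(S(add(Z, mul(add(SZ, mul(add(Z, Z), SSZ)), SZ)))))))
  step 28: S(S(S(S(S(mul(add(SZ, mul(add(Z, Z), SSZ)), SZ))))))
  step 29: S(S(S(S(S(mul(S(add(Z, mul(add(Z, Z), SSZ))), SZ))))))
  step 30: S(S(S(S(S(add(SZ, mul(add(Z, mul(add(Z, Z), SSZ)), SZ)))))))
  step 31: S(S(S(S(S(S(add(Z, mul(add(Z, mul(add(Z, Z), SSZ)), SZ))))))))
  step 32: S(S(S(S(S(S(mul(add(Z, mul(add(Z, Z), SSZ)), SZ)))))))
  step 33: S(S(S(S(S(S(mul(mul(add(Z, Z), SSZ), SZ)))))))
  step 34: S(S(S(S(S(S(mul(mul(Z, SSZ), SZ)))))))
  step 35: S(S(S(S(S(S(mul(Z, SZ)))))))
  step 36: S^6(Z)

Answer: DIFFERENT — A ⇓ S^8(Z), B ⇓ S^6(Z)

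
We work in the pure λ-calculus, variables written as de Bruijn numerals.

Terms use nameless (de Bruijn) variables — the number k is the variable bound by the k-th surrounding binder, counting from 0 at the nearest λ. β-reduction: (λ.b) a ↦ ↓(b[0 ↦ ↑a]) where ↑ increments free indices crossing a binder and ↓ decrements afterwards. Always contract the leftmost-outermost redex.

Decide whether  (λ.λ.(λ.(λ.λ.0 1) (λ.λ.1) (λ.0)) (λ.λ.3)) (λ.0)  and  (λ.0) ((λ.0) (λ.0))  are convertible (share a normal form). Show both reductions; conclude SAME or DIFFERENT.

Answer: DIFFERENT — A ⇓ λ.λ.λ.1, B ⇓ λ.0

Reduction:
Term A:
  start: (λ.λ.(λ.(λ.λ.0 1) (λ.λ.1) (λ.0)) (λ.λ.3)) (λ.0)
  →1  λ.(λ.(λ.λ.0 1) (λ.λ.1) (λ.0)) (λ.λ.λ.0)
  →2  λ.(λ.λ.0 1) (λ.λ.1) (λ.0)
  →3  λ.(λ.0 (λ.λ.1)) (λ.0)
  →4  λ.(λ.0) (λ.λ.1)
  →5  λ.λ.λ.1

Term B:
  start: (λ.0) ((λ.0) (λ.0))
  →1  (λ.0) (λ.0)
  →2  λ.0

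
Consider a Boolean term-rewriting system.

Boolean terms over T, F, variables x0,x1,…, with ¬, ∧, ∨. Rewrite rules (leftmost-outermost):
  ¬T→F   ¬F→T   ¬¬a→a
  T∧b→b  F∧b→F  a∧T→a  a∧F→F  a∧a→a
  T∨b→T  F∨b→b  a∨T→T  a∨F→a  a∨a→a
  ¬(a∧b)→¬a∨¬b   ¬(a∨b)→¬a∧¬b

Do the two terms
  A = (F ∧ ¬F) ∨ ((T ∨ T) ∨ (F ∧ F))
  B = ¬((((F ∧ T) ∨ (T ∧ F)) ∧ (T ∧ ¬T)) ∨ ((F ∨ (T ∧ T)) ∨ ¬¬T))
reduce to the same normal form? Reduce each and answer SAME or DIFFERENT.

Answer: DIFFERENT — A ⇓ T, B ⇓ F

Derivation:
Term A:
  start: (F ∧ ¬F) ∨ ((T ∨ T) ∨ (F ∧ F))
  →1  F ∨ ((T ∨ T) ∨ (F ∧ F))
  →2  (T ∨ T) ∨ (F ∧ F)
  →3  T ∨ (F ∧ F)
  →4  T

Term B:
  start: ¬((((F ∧ T) ∨ (T ∧ F)) ∧ (T ∧ ¬T)) ∨ ((F ∨ (T ∧ T)) ∨ ¬¬T))
  →1  ¬(((F ∧ T) ∨ (T ∧ F)) ∧ (T ∧ ¬T)) ∧ ¬((F ∨ (T ∧ T)) ∨ ¬¬T)
  →2  (¬((F ∧ T) ∨ (T ∧ F)) ∨ ¬(T ∧ ¬T)) ∧ ¬((F ∨ (T ∧ T)) ∨ ¬¬T)
  →3  ((¬(F ∧ T) ∧ ¬(T ∧ F)) ∨ ¬(T ∧ ¬T)) ∧ ¬((F ∨ (T ∧ T)) ∨ ¬¬T)
  →4  (((¬F ∨ ¬T) ∧ ¬(T ∧ F)) ∨ ¬(T ∧ ¬T)) ∧ ¬((F ∨ (T ∧ T)) ∨ ¬¬T)
  →5  (((T ∨ ¬T) ∧ ¬(T ∧ F)) ∨ ¬(T ∧ ¬T)) ∧ ¬((F ∨ (T ∧ T)) ∨ ¬¬T)
  →6  ((T ∧ ¬(T ∧ F)) ∨ ¬(T ∧ ¬T)) ∧ ¬((F ∨ (T ∧ T)) ∨ ¬¬T)
  →7  (¬(T ∧ F) ∨ ¬(T ∧ ¬T)) ∧ ¬((F ∨ (T ∧ T)) ∨ ¬¬T)
  →8  ((¬T ∨ ¬F) ∨ ¬(T ∧ ¬T)) ∧ ¬((F ∨ (T ∧ T)) ∨ ¬¬T)
  →9  ((F ∨ ¬F) ∨ ¬(T ∧ ¬T)) ∧ ¬((F ∨ (T ∧ T)) ∨ ¬¬T)
  →10  (¬F ∨ ¬(T ∧ ¬T)) ∧ ¬((F ∨ (T ∧ T)) ∨ ¬¬T)
  →11  (T ∨ ¬(T ∧ ¬T)) ∧ ¬((F ∨ (T ∧ T)) ∨ ¬¬T)
  →12  T ∧ ¬((F ∨ (T ∧ T)) ∨ ¬¬T)
  →13  ¬((F ∨ (T ∧ T)) ∨ ¬¬T)
  →14  ¬(F ∨ (T ∧ T)) ∧ ¬¬¬T
  →15  (¬F ∧ ¬(T ∧ T)) ∧ ¬¬¬T
  →16  (T ∧ ¬(T ∧ T)) ∧ ¬¬¬T
  →17  ¬(T ∧ T) ∧ ¬¬¬T
  →18  (¬T ∨ ¬T) ∧ ¬¬¬T
  →19  ¬T ∧ ¬¬¬T
  →20  F ∧ ¬¬¬T
  →21  F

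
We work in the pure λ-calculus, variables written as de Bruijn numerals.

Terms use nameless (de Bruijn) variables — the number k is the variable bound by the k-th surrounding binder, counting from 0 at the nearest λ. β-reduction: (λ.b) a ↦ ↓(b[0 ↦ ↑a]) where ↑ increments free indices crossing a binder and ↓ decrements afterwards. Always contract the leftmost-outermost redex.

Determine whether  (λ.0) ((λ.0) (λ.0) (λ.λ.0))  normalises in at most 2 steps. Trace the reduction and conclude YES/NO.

  start: (λ.0) ((λ.0) (λ.0) (λ.λ.0))
  step 1: (λ.0) (λ.0) (λ.λ.0)
  step 2: (λ.0) (λ.λ.0)

Answer: NO — after 2 steps the term is (λ.0) (λ.λ.0), not yet normal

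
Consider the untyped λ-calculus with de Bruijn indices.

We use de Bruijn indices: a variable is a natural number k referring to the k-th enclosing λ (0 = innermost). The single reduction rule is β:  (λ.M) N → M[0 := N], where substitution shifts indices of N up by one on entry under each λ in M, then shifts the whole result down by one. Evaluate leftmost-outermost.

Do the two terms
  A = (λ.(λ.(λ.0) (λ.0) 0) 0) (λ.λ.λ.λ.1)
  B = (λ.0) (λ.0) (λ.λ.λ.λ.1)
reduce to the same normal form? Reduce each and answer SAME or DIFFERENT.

Answer: SAME — A ⇓ λ.λ.λ.λ.1, B ⇓ λ.λ.λ.λ.1

Derivation:
Term A:
  start: (λ.(λ.(λ.0) (λ.0) 0) 0) (λ.λ.λ.λ.1)
  [1] (λ.(λ.0) (λ.0) 0) (λ.λ.λ.λ.1)
  [2] (λ.0) (λ.0) (λ.λ.λ.λ.1)
  [3] (λ.0) (λ.λ.λ.λ.1)
  [4] λ.λ.λ.λ.1

Term B:
  start: (λ.0) (λ.0) (λ.λ.λ.λ.1)
  [1] (λ.0) (λ.λ.λ.λ.1)
  [2] λ.λ.λ.λ.1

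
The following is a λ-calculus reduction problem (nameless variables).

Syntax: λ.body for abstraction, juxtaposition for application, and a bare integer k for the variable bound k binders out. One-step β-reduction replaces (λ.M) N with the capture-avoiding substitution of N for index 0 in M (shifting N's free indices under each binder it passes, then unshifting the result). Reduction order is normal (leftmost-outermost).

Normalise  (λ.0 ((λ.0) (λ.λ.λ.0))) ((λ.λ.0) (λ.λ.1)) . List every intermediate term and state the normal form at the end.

Answer: normal form = λ.λ.λ.0  (in 4 steps)

Derivation:
  start: (λ.0 ((λ.0) (λ.λ.λ.0))) ((λ.λ.0) (λ.λ.1))
  step 1: (λ.λ.0) (λ.λ.1) ((λ.0) (λ.λ.λ.0))
  step 2: (λ.0) ((λ.0) (λ.λ.λ.0))
  step 3: (λ.0) (λ.λ.λ.0)
  step 4: λ.λ.λ.0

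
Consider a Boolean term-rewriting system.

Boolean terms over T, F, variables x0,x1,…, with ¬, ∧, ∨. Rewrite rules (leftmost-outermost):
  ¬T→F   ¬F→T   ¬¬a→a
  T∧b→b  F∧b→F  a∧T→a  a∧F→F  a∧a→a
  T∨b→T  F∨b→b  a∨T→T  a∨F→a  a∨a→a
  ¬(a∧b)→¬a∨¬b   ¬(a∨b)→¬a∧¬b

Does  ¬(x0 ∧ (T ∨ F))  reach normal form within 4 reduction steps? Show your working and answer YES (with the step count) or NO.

  start: ¬(x0 ∧ (T ∨ F))
  →1  ¬x0 ∨ ¬(T ∨ F)
  →2  ¬x0 ∨ (¬T ∧ ¬F)
  →3  ¬x0 ∨ (F ∧ ¬F)
  →4  ¬x0 ∨ F

Answer: NO — after 4 steps the term is ¬x0 ∨ F, not yet normal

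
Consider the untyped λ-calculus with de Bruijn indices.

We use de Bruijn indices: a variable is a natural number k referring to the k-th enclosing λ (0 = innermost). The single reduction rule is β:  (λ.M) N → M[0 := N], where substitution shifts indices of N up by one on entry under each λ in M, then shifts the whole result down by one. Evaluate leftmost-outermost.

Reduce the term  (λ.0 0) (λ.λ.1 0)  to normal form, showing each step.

Answer: normal form = λ.λ.1 0  (in 3 steps)

Derivation:
  start: (λ.0 0) (λ.λ.1 0)
  →1  (λ.λ.1 0) (λ.λ.1 0)
  →2  λ.(λ.λ.1 0) 0
  →3  λ.λ.1 0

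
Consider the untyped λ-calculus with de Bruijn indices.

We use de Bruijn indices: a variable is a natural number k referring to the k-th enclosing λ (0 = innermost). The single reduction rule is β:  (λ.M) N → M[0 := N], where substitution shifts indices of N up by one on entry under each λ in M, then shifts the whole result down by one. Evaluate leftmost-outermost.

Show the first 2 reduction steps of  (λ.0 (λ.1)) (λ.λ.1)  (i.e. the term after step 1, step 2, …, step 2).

Answer: after 2 steps: λ.λ.λ.λ.1

Reduction:
  start: (λ.0 (λ.1)) (λ.λ.1)
  step 1: (λ.λ.1) (λ.λ.λ.1)
  step 2: λ.λ.λ.λ.1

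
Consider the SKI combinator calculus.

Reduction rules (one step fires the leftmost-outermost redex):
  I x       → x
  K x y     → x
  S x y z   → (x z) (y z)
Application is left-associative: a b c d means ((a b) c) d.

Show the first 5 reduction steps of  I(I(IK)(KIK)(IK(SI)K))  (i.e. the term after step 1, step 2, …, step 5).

Answer: after 5 steps: I

Working:
  start: I(I(IK)(KIK)(IK(SI)K))
  [1] I(IK)(KIK)(IK(SI)K)
  [2] IK(KIK)(IK(SI)K)
  [3] K(KIK)(IK(SI)K)
  [4] KIK
  [5] I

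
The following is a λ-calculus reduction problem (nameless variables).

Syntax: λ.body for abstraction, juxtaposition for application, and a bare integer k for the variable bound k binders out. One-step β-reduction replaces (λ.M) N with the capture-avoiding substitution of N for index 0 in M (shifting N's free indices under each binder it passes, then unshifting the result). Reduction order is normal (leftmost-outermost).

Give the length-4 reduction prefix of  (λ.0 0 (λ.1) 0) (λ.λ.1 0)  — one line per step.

Answer: after 4 steps: (λ.(λ.λ.λ.1 0) 0) (λ.λ.1 0)

Derivation:
  start: (λ.0 0 (λ.1) 0) (λ.λ.1 0)
  [1] (λ.λ.1 0) (λ.λ.1 0) (λ.λ.λ.1 0) (λ.λ.1 0)
  [2] (λ.(λ.λ.1 0) 0) (λ.λ.λ.1 0) (λ.λ.1 0)
  [3] (λ.λ.1 0) (λ.λ.λ.1 0) (λ.λ.1 0)
  [4] (λ.(λ.λ.λ.1 0) 0) (λ.λ.1 0)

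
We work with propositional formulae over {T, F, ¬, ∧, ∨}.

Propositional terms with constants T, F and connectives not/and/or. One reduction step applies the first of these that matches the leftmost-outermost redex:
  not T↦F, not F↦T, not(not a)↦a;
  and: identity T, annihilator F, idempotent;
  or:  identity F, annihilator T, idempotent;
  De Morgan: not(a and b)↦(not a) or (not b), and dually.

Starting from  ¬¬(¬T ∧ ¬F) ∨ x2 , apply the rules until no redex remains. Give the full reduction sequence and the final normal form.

Answer: normal form = x2  (in 4 steps)

Reduction:
  start: ¬¬(¬T ∧ ¬F) ∨ x2
  →1  (¬T ∧ ¬F) ∨ x2
  →2  (F ∧ ¬F) ∨ x2
  →3  F ∨ x2
  →4  x2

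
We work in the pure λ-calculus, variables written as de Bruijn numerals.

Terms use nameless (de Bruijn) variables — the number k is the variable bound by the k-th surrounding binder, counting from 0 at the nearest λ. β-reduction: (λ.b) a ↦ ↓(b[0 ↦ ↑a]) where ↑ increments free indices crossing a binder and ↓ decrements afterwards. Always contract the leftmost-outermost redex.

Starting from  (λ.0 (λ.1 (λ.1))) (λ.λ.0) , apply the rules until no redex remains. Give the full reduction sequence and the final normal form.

  start: (λ.0 (λ.1 (λ.1))) (λ.λ.0)
  step 1: (λ.λ.0) (λ.(λ.λ.0) (λ.1))
  step 2: λ.0

Answer: normal form = λ.0  (in 2 steps)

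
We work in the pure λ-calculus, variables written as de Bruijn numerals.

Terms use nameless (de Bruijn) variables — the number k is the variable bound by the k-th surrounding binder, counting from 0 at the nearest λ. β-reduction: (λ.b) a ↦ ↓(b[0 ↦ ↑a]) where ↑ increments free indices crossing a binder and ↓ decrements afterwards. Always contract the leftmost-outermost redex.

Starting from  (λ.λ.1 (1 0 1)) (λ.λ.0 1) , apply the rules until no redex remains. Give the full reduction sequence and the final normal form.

  start: (λ.λ.1 (1 0 1)) (λ.λ.0 1)
  [1] λ.(λ.λ.0 1) ((λ.λ.0 1) 0 (λ.λ.0 1))
  [2] λ.λ.0 ((λ.λ.0 1) 1 (λ.λ.0 1))
  [3] λ.λ.0 ((λ.0 2) (λ.λ.0 1))
  [4] λ.λ.0 ((λ.λ.0 1) 1)
  [5] λ.λ.0 (λ.0 2)

Answer: normal form = λ.λ.0 (λ.0 2)  (in 5 steps)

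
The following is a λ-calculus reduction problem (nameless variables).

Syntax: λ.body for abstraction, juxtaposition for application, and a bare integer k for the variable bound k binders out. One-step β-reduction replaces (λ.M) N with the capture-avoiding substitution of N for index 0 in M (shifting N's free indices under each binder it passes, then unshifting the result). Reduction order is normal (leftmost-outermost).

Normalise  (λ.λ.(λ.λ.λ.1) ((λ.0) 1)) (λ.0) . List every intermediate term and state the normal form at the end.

  start: (λ.λ.(λ.λ.λ.1) ((λ.0) 1)) (λ.0)
  [1] λ.(λ.λ.λ.1) ((λ.0) (λ.0))
  [2] λ.λ.λ.1

Answer: normal form = λ.λ.λ.1  (in 2 steps)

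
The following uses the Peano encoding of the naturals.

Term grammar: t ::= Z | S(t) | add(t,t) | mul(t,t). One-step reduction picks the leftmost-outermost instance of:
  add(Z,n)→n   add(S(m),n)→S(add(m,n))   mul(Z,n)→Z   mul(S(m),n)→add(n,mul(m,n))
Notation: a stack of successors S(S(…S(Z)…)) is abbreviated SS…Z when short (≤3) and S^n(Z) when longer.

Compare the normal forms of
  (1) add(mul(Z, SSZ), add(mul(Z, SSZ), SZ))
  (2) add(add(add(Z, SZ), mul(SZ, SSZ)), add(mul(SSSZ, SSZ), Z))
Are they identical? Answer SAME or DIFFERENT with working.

Term A:
  start: add(mul(Z, SSZ), add(mul(Z, SSZ), SZ))
  →1  add(Z, add(mul(Z, SSZ), SZ))
  →2  add(mul(Z, SSZ), SZ)
  →3  add(Z, SZ)
  →4  SZ

Term B:
  start: add(add(add(Z, SZ), mul(SZ, SSZ)), add(mul(SSSZ, SSZ), Z))
  →1  add(add(SZ, mul(SZ, SSZ)), add(mul(SSSZ, SSZ), Z))
  →2  add(S(add(Z, mul(SZ, SSZ))), add(mul(SSSZ, SSZ), Z))
  →3  S(add(add(Z, mul(SZ, SSZ)), add(mul(SSSZ, SSZ), Z)))
  →4  S(add(mul(SZ, SSZ), add(mul(SSSZ, SSZ), Z)))
  →5  S(add(add(SSZ, mul(Z, SSZ)), add(mul(SSSZ, SSZ), Z)))
  →6  S(add(S(add(SZ, mul(Z, SSZ))), add(mul(SSSZ, SSZ), Z)))
  →7  S(S(add(add(SZ, mul(Z, SSZ)), add(mul(SSSZ, SSZ), Z))))
  →8  S(S(add(S(add(Z, mul(Z, SSZ))), add(mul(SSSZ, SSZ), Z))))
  →9  S(S(S(add(add(Z, mul(Z, SSZ)), add(mul(SSSZ, SSZ), Z)))))
  →10  S(S(S(add(mul(Z, SSZ), add(mul(SSSZ, SSZ), Z)))))
  →11  S(S(S(add(Z, add(mul(SSSZ, SSZ), Z)))))
  →12  S(S(S(add(mul(SSSZ, SSZ), Z))))
  →13  S(S(S(add(add(SSZ, mul(SSZ, SSZ)), Z))))
  →14  S(S(S(add(S(add(SZ, mul(SSZ, SSZ))), Z))))
  →15  S(S(S(S(add(add(SZ, mul(SSZ, SSZ)), Z)))))
  →16  S(S(S(S(add(S(add(Z, mul(SSZ, SSZ))), Z)))))
  →17  S(S(S(S(S(add(add(Z, mul(SSZ, SSZ)), Z))))))
  →18  S(S(S(S(S(add(mul(SSZ, SSZ), Z))))))
  →19  S(S(S(S(S(add(add(SSZ, mul(SZ, SSZ)), Z))))))
  →20  S(S(S(S(S(add(S(add(SZ, mul(SZ, SSZ))), Z))))))
  →21  S(S(S(S(S(S(add(add(SZ, mul(SZ, SSZ)), Z)))))))
  →22  S(S(S(S(S(S(add(S(add(Z, mul(SZ, SSZ))), Z)))))))
  →23  S(S(S(S(S(S(S(add(add(Z, mul(SZ, SSZ)), Z))))))))
  →24  S(S(S(S(S(S(S(add(mul(SZ, SSZ), Z))))))))
  →25  S(S(S(S(S(S(S(add(add(SSZ, mul(Z, SSZ)), Z))))))))
  →26  S(S(S(S(S(S(S(add(S(add(SZ, mul(Z, SSZ))), Z))))))))
  →27  S(S(S(S(S(S(S(S(add(add(SZ, mul(Z, SSZ)), Z)))))))))
  →28  S(S(S(S(S(S(S(S(add(S(add(Z, mul(Z, SSZ))), Z)))))))))
  →29  S(S(S(S(S(S(S(S(S(add(add(Z, mul(Z, SSZ)), Z))))))))))
  →30  S(S(S(S(S(S(S(S(S(add(mul(Z, SSZ), Z))))))))))
  →31  S(S(S(S(S(S(S(S(S(add(Z, Z))))))))))
  →32  S^9(Z)

Answer: DIFFERENT — A ⇓ SZ, B ⇓ S^9(Z)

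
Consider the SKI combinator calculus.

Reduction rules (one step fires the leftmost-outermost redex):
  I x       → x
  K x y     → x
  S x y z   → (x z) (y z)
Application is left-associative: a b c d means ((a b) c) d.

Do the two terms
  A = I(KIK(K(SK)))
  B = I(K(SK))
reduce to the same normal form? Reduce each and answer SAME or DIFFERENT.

Answer: SAME — A ⇓ K(SK), B ⇓ K(SK)

Reduction:
Term A:
  start: I(KIK(K(SK)))
  →1  KIK(K(SK))
  →2  I(K(SK))
  →3  K(SK)

Term B:
  start: I(K(SK))
  →1  K(SK)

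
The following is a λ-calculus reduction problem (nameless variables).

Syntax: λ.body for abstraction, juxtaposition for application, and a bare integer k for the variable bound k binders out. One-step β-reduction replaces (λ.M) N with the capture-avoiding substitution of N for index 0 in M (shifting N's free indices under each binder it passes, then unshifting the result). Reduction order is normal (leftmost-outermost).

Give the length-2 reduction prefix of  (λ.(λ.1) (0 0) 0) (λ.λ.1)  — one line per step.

Answer: after 2 steps: (λ.λ.1) (λ.λ.1)

Derivation:
  start: (λ.(λ.1) (0 0) 0) (λ.λ.1)
  →1  (λ.λ.λ.1) ((λ.λ.1) (λ.λ.1)) (λ.λ.1)
  →2  (λ.λ.1) (λ.λ.1)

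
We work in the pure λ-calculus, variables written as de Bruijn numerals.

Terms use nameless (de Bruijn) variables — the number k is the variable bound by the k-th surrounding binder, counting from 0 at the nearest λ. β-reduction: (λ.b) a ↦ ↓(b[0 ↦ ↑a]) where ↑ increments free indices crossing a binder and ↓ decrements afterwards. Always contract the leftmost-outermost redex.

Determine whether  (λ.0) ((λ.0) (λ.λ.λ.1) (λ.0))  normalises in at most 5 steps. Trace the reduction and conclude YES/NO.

  start: (λ.0) ((λ.0) (λ.λ.λ.1) (λ.0))
  →1  (λ.0) (λ.λ.λ.1) (λ.0)
  →2  (λ.λ.λ.1) (λ.0)
  →3  λ.λ.1

Answer: YES — reaches normal form λ.λ.1 in 3 ≤ 5 steps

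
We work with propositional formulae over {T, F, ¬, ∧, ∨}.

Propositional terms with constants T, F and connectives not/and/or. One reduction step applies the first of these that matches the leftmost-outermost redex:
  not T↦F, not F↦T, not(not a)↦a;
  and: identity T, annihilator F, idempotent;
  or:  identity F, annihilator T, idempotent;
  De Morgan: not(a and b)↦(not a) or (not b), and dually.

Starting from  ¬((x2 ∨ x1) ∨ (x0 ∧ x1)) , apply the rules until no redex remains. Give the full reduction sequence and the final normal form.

  start: ¬((x2 ∨ x1) ∨ (x0 ∧ x1))
  step 1: ¬(x2 ∨ x1) ∧ ¬(x0 ∧ x1)
  step 2: (¬x2 ∧ ¬x1) ∧ ¬(x0 ∧ x1)
  step 3: (¬x2 ∧ ¬x1) ∧ (¬x0 ∨ ¬x1)

Answer: normal form = (¬x2 ∧ ¬x1) ∧ (¬x0 ∨ ¬x1)  (in 3 steps)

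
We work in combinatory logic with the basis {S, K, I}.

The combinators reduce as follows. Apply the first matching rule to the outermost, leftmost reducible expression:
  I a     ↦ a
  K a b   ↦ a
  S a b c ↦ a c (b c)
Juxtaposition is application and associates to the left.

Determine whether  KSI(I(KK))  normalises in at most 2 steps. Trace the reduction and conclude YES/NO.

Answer: YES — reaches normal form S(KK) in 2 ≤ 2 steps

Derivation:
  start: KSI(I(KK))
  step 1: S(I(KK))
  step 2: S(KK)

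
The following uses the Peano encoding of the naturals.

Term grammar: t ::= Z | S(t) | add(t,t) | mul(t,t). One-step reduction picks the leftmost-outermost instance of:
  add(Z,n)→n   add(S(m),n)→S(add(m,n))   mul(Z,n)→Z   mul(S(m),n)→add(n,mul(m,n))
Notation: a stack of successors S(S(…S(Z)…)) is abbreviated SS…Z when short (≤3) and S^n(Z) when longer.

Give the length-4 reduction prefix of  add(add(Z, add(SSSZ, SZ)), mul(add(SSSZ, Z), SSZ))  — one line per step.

Answer: after 4 steps: S(add(S(add(SZ, SZ)), mul(add(SSSZ, Z), SSZ)))

Reduction:
  start: add(add(Z, add(SSSZ, SZ)), mul(add(SSSZ, Z), SSZ))
  step 1: add(add(SSSZ, SZ), mul(add(SSSZ, Z), SSZ))
  step 2: add(S(add(SSZ, SZ)), mul(add(SSSZ, Z), SSZ))
  step 3: S(add(add(SSZ, SZ), mul(add(SSSZ, Z), SSZ)))
  step 4: S(add(S(add(SZ, SZ)), mul(add(SSSZ, Z), SSZ)))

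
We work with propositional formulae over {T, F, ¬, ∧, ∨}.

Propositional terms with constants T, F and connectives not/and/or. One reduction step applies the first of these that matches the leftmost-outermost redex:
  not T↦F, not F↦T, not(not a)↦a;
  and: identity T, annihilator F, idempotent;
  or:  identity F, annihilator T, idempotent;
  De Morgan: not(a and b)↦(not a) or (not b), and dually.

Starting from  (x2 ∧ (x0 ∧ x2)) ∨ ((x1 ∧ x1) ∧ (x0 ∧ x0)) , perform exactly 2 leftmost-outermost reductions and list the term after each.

  start: (x2 ∧ (x0 ∧ x2)) ∨ ((x1 ∧ x1) ∧ (x0 ∧ x0))
  step 1: (x2 ∧ (x0 ∧ x2)) ∨ (x1 ∧ (x0 ∧ x0))
  step 2: (x2 ∧ (x0 ∧ x2)) ∨ (x1 ∧ x0)

Answer: after 2 steps: (x2 ∧ (x0 ∧ x2)) ∨ (x1 ∧ x0)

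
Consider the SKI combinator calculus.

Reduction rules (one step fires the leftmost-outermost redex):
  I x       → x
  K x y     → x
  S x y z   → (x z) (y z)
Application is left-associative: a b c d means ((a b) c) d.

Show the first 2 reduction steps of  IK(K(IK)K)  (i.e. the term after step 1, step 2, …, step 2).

  start: IK(K(IK)K)
  →1  K(K(IK)K)
  →2  K(IK)

Answer: after 2 steps: K(IK)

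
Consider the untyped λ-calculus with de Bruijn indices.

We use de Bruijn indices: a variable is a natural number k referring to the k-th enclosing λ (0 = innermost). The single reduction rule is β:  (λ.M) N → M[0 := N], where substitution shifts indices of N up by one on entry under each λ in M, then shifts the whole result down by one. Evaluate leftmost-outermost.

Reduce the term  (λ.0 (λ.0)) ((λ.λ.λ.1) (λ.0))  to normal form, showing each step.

Answer: normal form = λ.λ.0  (in 3 steps)

Working:
  start: (λ.0 (λ.0)) ((λ.λ.λ.1) (λ.0))
  →1  (λ.λ.λ.1) (λ.0) (λ.0)
  →2  (λ.λ.1) (λ.0)
  →3  λ.λ.0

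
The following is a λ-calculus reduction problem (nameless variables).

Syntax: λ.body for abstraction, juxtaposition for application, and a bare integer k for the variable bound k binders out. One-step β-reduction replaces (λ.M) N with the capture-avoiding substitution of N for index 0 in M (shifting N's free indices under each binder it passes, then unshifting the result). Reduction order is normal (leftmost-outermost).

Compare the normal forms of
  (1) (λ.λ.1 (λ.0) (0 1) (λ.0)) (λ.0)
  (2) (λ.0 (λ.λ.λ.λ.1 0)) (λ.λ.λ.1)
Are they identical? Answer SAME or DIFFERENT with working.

Answer: DIFFERENT — A ⇓ λ.0 (λ.0) (λ.0), B ⇓ λ.λ.1

Reduction:
Term A:
  start: (λ.λ.1 (λ.0) (0 1) (λ.0)) (λ.0)
  [1] λ.(λ.0) (λ.0) (0 (λ.0)) (λ.0)
  [2] λ.(λ.0) (0 (λ.0)) (λ.0)
  [3] λ.0 (λ.0) (λ.0)

Term B:
  start: (λ.0 (λ.λ.λ.λ.1 0)) (λ.λ.λ.1)
  [1] (λ.λ.λ.1) (λ.λ.λ.λ.1 0)
  [2] λ.λ.1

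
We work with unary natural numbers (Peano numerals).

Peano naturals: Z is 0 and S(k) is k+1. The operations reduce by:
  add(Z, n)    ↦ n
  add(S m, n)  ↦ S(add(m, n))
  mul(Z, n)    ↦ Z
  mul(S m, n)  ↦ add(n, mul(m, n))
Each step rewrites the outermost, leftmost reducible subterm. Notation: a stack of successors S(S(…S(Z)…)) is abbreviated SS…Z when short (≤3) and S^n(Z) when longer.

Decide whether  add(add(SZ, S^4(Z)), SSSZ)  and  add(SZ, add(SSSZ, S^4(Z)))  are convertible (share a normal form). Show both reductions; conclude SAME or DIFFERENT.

Term A:
  start: add(add(SZ, S^4(Z)), SSSZ)
  [1] add(S(add(Z, S^4(Z))), SSSZ)
  [2] S(add(add(Z, S^4(Z)), SSSZ))
  [3] S(add(S^4(Z), SSSZ))
  [4] S(S(add(SSSZ, SSSZ)))
  [5] S(S(S(add(SSZ, SSSZ))))
  [6] S(S(S(S(add(SZ, SSSZ)))))
  [7] S(S(S(S(S(add(Z, SSSZ))))))
  [8] S^8(Z)

Term B:
  start: add(SZ, add(SSSZ, S^4(Z)))
  [1] S(add(Z, add(SSSZ, S^4(Z))))
  [2] S(add(SSSZ, S^4(Z)))
  [3] S(S(add(SSZ, S^4(Z))))
  [4] S(S(S(add(SZ, S^4(Z)))))
  [5] S(S(S(S(add(Z, S^4(Z))))))
  [6] S^8(Z)

Answer: SAME — A ⇓ S^8(Z), B ⇓ S^8(Z)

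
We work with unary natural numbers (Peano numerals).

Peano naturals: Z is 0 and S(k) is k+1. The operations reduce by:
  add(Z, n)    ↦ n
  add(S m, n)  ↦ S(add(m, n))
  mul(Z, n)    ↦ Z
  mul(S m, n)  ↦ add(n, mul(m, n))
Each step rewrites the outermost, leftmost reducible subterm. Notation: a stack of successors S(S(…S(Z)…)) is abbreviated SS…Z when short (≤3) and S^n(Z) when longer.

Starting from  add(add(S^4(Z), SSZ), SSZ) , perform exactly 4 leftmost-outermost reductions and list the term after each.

Answer: after 4 steps: S(S(add(add(SSZ, SSZ), SSZ)))

Derivation:
  start: add(add(S^4(Z), SSZ), SSZ)
  [1] add(S(add(SSSZ, SSZ)), SSZ)
  [2] S(add(add(SSSZ, SSZ), SSZ))
  [3] S(add(S(add(SSZ, SSZ)), SSZ))
  [4] S(S(add(add(SSZ, SSZ), SSZ)))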